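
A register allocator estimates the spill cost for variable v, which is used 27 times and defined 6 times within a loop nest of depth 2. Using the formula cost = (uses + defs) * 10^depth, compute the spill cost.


uses + defs = 27 + 6 = 33
10^2 = 100
Spill cost = 33 * 100 = 3300

3300


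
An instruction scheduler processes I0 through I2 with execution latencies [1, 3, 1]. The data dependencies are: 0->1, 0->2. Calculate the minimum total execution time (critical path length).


Compute longest path through dependency graph: dist(Ik) = max over predecessors of dist + latency(Ik).
dist(I0) = latency 1 = 1
dist(I1) = dist(I0) + 3 = 1 + 3 = 4
dist(I2) = dist(I0) + 1 = 1 + 1 = 2
Critical path = max dist = 4

4


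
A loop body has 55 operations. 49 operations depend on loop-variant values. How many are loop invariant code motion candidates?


Invariant candidates = total - loop-dependent
= 55 - 49 = 6

6


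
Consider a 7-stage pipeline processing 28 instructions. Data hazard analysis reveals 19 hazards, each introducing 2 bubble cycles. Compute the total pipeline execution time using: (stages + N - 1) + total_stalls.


Base cycles = 7 + 28 - 1 = 34
Total stalls = 19 * 2 = 38
Total = 34 + 38 = 72

72


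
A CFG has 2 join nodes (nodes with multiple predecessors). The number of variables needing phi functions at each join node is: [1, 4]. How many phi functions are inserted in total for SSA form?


Total phi functions = sum of phi functions at each join node
= 1 + 4 = 5

5


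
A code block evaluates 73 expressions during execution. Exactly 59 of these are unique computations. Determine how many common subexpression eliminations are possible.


CSE count = total expressions - unique expressions
= 73 - 59 = 14

14


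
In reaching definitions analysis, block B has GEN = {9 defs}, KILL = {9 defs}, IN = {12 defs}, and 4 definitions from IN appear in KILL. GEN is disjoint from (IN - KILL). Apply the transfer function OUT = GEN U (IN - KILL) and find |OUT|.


IN - KILL: 12 - 4 = 8 surviving definitions
OUT = GEN + surviving = 9 + 8 = 17

17


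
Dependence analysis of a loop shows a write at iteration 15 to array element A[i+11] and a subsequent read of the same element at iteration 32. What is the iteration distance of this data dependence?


Distance = read iteration - write iteration
= 32 - 15 = 17

17


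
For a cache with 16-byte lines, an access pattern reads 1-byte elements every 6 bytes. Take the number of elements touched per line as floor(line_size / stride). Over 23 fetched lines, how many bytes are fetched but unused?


Elements per line = floor(16 / 6) = 2
Bytes used per line = 2 * 1 = 2
Wasted per line = 16 - 2 = 14
Total wasted = 14 * 23 = 322

322


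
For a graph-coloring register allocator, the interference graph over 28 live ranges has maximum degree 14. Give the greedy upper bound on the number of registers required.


Greedy coloring never needs more than (max_degree + 1) colors: when coloring a vertex, at most max_degree neighbors are already colored.
Upper bound = 14 + 1 = 15

15


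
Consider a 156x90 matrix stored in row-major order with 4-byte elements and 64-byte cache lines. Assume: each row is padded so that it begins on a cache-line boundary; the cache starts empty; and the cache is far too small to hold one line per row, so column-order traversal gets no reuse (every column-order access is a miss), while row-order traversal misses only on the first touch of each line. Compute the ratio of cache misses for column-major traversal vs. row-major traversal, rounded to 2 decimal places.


Each row occupies 90 * 4 = 360 bytes and starts on a line boundary, so it spans ceil(360 / 64) = 6 cache lines.
Row-major traversal misses (one per line touched): 156 * ceil(90 * 4 / 64) = 936
Column-major traversal misses (no reuse, every access misses): 156 * 90 = 14040
Ratio = 14040 / 936 = 15.0

15.0


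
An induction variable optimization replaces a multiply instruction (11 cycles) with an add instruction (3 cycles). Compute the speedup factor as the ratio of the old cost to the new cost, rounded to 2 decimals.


Ratio = mult_cost / add_cost = 11 / 3 = 3.67

3.67


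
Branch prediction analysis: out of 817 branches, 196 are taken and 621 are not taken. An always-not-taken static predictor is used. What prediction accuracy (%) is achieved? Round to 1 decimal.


Predictor: always-not-taken
Correct predictions = 621
Accuracy = 621 / 817 * 100 = 76.0%

76.0


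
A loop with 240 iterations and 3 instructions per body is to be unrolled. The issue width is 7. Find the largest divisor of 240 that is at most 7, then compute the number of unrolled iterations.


Largest divisor of 240 <= 7 is 6
New iterations = 240 / 6 = 40

40


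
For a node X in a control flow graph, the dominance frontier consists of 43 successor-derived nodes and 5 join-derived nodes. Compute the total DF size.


DF(X) = direct successor contributions + join point contributions
= 43 + 5 = 48

48


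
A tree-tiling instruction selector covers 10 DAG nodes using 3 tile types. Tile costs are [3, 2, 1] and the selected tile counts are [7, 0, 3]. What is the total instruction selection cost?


Total cost = sum(count_i * cost_i)
= 7*3 + 0*2 + 3*1
= 24

24


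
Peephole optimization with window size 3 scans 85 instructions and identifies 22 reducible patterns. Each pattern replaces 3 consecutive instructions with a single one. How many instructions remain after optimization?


Each match removes 2 instructions.
Total removed = 22 * 2 = 44
Remaining = 85 - 44 = 41

41


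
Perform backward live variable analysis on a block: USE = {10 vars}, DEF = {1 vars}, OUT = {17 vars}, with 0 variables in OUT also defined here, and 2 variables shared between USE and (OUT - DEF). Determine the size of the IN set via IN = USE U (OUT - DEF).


OUT - DEF: 17 - 0 = 17
|IN| = |USE| + |OUT - DEF| - |USE ∩ (OUT - DEF)| = 10 + 17 - 2 = 25

25


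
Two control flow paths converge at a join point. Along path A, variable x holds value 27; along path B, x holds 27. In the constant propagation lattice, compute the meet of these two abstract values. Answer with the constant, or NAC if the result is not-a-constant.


Meet operation: if both paths give the same constant, result is that constant; if they differ, result is NAC (not-a-constant).
Path A: 27, Path B: 27 -> equal
Result: constant -> 27

27


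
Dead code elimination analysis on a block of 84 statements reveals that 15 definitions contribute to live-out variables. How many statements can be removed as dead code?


Dead code = total statements - live definitions
= 84 - 15 = 69

69


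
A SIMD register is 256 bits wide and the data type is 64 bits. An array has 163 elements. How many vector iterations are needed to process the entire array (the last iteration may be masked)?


Width = 256 / 64 = 4 elements per vector op
Iterations = ceil(163 / 4) = 41

41


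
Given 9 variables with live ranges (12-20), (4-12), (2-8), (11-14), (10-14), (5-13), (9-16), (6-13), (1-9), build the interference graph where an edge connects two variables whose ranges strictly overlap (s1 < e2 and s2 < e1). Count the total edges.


Check all pairs for overlapping intervals.
Two intervals (s1,e1) and (s2,e2) overlap if s1 < e2 and s2 < e1.
v0 (12-20) vs v1..v8: overlaps v3, v4, v5, v6, v7 -> 5
v1 (4-12) vs v2..v8: overlaps v2, v3, v4, v5, v6, v7, v8 -> 7
v2 (2-8) vs v3..v8: overlaps v5, v7, v8 -> 3
v3 (11-14) vs v4..v8: overlaps v4, v5, v6, v7 -> 4
v4 (10-14) vs v5..v8: overlaps v5, v6, v7 -> 3
v5 (5-13) vs v6..v8: overlaps v6, v7, v8 -> 3
v6 (9-16) vs v7..v8: overlaps v7 -> 1
v7 (6-13) vs v8: overlaps v8 -> 1
Total overlapping pairs = 5 + 7 + 3 + 4 + 3 + 3 + 1 + 1 = 27

27


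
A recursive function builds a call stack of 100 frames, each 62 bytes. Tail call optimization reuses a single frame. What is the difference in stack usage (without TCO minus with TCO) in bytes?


Without TCO: 100 * 62 = 6200 bytes
With TCO: reuse 1 frame = 62 bytes
Savings = 6200 - 62 = 6138

6138


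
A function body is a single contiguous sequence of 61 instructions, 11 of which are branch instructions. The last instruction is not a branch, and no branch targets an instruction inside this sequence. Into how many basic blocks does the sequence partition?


With no in-sequence branch targets, the leaders are the first instruction plus the instruction after each branch.
Number of basic blocks = branches + 1
= 11 + 1 = 12

12


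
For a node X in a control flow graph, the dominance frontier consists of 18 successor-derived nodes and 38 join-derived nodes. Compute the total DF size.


DF(X) = direct successor contributions + join point contributions
= 18 + 38 = 56

56


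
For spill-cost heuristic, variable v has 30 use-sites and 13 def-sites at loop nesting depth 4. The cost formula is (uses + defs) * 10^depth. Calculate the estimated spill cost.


uses + defs = 30 + 13 = 43
10^4 = 10000
Spill cost = 43 * 10000 = 430000

430000


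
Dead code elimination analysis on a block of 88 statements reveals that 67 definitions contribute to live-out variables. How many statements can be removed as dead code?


Dead code = total statements - live definitions
= 88 - 67 = 21

21


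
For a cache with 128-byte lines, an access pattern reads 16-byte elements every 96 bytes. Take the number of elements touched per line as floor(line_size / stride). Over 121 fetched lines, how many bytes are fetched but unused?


Elements per line = floor(128 / 96) = 1
Bytes used per line = 1 * 16 = 16
Wasted per line = 128 - 16 = 112
Total wasted = 112 * 121 = 13552

13552


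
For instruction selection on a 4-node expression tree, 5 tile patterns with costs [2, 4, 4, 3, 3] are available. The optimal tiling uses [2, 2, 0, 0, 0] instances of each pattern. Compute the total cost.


Total cost = sum(count_i * cost_i)
= 2*2 + 2*4 + 0*4 + 0*3 + 0*3
= 12

12


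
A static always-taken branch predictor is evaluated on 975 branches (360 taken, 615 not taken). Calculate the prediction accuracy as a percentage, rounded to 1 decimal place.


Predictor: always-taken
Correct predictions = 360
Accuracy = 360 / 975 * 100 = 36.9%

36.9


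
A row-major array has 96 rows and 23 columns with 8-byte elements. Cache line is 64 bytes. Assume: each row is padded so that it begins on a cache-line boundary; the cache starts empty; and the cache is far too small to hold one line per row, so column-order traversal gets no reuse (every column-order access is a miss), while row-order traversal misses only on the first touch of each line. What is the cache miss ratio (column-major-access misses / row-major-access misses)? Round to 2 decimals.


Each row occupies 23 * 8 = 184 bytes and starts on a line boundary, so it spans ceil(184 / 64) = 3 cache lines.
Row-major traversal misses (one per line touched): 96 * ceil(23 * 8 / 64) = 288
Column-major traversal misses (no reuse, every access misses): 96 * 23 = 2208
Ratio = 2208 / 288 = 7.67

7.67


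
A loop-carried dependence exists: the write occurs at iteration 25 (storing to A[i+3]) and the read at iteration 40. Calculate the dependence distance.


Distance = read iteration - write iteration
= 40 - 25 = 15

15


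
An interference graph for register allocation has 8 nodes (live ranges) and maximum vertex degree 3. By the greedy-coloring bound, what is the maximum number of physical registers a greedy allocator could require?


Greedy coloring never needs more than (max_degree + 1) colors: when coloring a vertex, at most max_degree neighbors are already colored.
Upper bound = 3 + 1 = 4

4


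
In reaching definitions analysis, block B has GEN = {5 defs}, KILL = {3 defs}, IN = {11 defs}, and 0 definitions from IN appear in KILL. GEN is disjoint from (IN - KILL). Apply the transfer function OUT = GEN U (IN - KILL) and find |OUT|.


IN - KILL: 11 - 0 = 11 surviving definitions
OUT = GEN + surviving = 5 + 11 = 16

16


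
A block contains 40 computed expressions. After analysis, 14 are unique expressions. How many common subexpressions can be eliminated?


CSE count = total expressions - unique expressions
= 40 - 14 = 26

26


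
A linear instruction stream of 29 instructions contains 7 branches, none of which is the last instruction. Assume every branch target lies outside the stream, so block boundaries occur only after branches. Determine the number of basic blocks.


With no in-sequence branch targets, the leaders are the first instruction plus the instruction after each branch.
Number of basic blocks = branches + 1
= 7 + 1 = 8

8


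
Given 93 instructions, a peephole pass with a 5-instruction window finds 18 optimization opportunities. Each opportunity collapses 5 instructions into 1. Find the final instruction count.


Each match removes 4 instructions.
Total removed = 18 * 4 = 72
Remaining = 93 - 72 = 21

21


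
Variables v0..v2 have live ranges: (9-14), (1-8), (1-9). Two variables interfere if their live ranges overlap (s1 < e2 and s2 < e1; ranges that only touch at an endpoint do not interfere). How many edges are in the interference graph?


Check all pairs for overlapping intervals.
Two intervals (s1,e1) and (s2,e2) overlap if s1 < e2 and s2 < e1.
v0 (9-14) vs v1..v2: overlaps none -> 0
v1 (1-8) vs v2: overlaps v2 -> 1
Total overlapping pairs = 0 + 1 = 1

1


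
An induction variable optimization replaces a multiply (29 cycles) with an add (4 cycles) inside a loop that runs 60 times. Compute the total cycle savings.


Per-iteration saving = 29 - 4 = 25
Total saved = 60 * 25 = 1500

1500


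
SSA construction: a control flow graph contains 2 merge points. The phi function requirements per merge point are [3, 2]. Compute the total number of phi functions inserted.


Total phi functions = sum of phi functions at each join node
= 3 + 2 = 5

5


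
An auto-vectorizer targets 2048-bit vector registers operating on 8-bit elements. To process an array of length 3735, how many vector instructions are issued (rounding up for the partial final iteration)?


Width = 2048 / 8 = 256 elements per vector op
Iterations = ceil(3735 / 256) = 15

15


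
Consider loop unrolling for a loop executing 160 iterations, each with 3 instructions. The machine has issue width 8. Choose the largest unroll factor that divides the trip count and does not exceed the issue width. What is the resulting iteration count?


Largest divisor of 160 <= 8 is 8
New iterations = 160 / 8 = 20

20


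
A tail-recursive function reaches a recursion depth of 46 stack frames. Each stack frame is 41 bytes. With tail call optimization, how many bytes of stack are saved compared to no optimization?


Without TCO: 46 * 41 = 1886 bytes
With TCO: reuse 1 frame = 41 bytes
Savings = 1886 - 41 = 1845

1845


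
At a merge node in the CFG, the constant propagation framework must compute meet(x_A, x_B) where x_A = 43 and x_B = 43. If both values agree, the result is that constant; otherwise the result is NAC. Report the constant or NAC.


Meet operation: if both paths give the same constant, result is that constant; if they differ, result is NAC (not-a-constant).
Path A: 43, Path B: 43 -> equal
Result: constant -> 43

43


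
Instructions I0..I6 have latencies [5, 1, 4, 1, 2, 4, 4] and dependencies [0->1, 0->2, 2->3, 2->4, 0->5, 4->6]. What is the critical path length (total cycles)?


Compute longest path through dependency graph: dist(Ik) = max over predecessors of dist + latency(Ik).
dist(I0) = latency 5 = 5
dist(I1) = dist(I0) + 1 = 5 + 1 = 6
dist(I2) = dist(I0) + 4 = 5 + 4 = 9
dist(I3) = dist(I2) + 1 = 9 + 1 = 10
dist(I4) = dist(I2) + 2 = 9 + 2 = 11
dist(I5) = dist(I0) + 4 = 5 + 4 = 9
dist(I6) = dist(I4) + 4 = 11 + 4 = 15
Critical path = max dist = 15

15


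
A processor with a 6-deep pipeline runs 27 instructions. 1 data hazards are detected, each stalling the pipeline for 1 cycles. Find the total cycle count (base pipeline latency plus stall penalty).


Base cycles = 6 + 27 - 1 = 32
Total stalls = 1 * 1 = 1
Total = 32 + 1 = 33

33


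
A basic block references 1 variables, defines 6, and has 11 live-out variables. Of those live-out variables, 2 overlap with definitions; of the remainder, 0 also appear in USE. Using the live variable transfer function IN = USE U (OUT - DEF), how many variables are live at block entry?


OUT - DEF: 11 - 2 = 9
|IN| = |USE| + |OUT - DEF| - |USE ∩ (OUT - DEF)| = 1 + 9 - 0 = 10

10


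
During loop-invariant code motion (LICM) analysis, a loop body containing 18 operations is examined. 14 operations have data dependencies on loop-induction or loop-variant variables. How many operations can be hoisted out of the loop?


Invariant candidates = total - loop-dependent
= 18 - 14 = 4

4


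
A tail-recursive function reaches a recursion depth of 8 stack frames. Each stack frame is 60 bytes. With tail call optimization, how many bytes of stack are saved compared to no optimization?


Without TCO: 8 * 60 = 480 bytes
With TCO: reuse 1 frame = 60 bytes
Savings = 480 - 60 = 420

420


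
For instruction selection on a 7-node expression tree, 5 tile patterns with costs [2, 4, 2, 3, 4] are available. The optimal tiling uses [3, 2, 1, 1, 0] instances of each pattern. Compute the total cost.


Total cost = sum(count_i * cost_i)
= 3*2 + 2*4 + 1*2 + 1*3 + 0*4
= 19

19


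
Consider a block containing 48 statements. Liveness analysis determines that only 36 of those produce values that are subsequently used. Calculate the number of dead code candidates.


Dead code = total statements - live definitions
= 48 - 36 = 12

12


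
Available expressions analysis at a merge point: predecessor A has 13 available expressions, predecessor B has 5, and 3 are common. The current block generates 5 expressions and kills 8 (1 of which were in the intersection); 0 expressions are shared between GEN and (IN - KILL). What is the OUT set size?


IN = intersection of predecessors = 3
IN - KILL = 3 - 1 = 2
|OUT| = |GEN| + |IN - KILL| - |GEN ∩ (IN - KILL)| = 5 + 2 - 0 = 7

7


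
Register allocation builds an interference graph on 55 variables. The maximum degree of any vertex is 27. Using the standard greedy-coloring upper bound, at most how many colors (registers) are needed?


Greedy coloring never needs more than (max_degree + 1) colors: when coloring a vertex, at most max_degree neighbors are already colored.
Upper bound = 27 + 1 = 28

28


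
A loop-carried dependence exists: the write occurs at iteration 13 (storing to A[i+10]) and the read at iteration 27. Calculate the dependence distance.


Distance = read iteration - write iteration
= 27 - 13 = 14

14


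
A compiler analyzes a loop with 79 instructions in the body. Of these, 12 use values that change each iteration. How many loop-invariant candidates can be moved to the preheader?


Invariant candidates = total - loop-dependent
= 79 - 12 = 67

67


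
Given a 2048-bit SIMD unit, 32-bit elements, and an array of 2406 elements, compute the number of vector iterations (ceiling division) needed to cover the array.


Width = 2048 / 32 = 64 elements per vector op
Iterations = ceil(2406 / 64) = 38

38


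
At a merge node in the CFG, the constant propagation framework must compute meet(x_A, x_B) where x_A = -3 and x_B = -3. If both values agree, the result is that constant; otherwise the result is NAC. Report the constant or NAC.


Meet operation: if both paths give the same constant, result is that constant; if they differ, result is NAC (not-a-constant).
Path A: -3, Path B: -3 -> equal
Result: constant -> -3

-3


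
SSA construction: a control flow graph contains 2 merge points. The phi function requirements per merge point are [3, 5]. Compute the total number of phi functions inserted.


Total phi functions = sum of phi functions at each join node
= 3 + 5 = 8

8


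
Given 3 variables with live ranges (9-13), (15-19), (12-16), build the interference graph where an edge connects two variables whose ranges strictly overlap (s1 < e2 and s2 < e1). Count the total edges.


Check all pairs for overlapping intervals.
Two intervals (s1,e1) and (s2,e2) overlap if s1 < e2 and s2 < e1.
v0 (9-13) vs v1..v2: overlaps v2 -> 1
v1 (15-19) vs v2: overlaps v2 -> 1
Total overlapping pairs = 1 + 1 = 2

2


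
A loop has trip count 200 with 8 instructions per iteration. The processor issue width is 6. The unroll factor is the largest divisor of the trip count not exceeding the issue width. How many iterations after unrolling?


Largest divisor of 200 <= 6 is 5
New iterations = 200 / 5 = 40

40


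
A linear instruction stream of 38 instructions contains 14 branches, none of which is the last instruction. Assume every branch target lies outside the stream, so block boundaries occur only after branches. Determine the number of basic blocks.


With no in-sequence branch targets, the leaders are the first instruction plus the instruction after each branch.
Number of basic blocks = branches + 1
= 14 + 1 = 15

15


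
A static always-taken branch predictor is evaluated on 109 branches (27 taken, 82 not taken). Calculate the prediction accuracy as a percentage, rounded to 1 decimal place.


Predictor: always-taken
Correct predictions = 27
Accuracy = 27 / 109 * 100 = 24.8%

24.8


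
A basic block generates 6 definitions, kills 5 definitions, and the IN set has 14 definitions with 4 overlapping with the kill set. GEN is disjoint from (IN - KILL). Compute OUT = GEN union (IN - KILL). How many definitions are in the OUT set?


IN - KILL: 14 - 4 = 10 surviving definitions
OUT = GEN + surviving = 6 + 10 = 16

16


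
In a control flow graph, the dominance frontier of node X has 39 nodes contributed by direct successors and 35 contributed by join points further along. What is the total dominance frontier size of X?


DF(X) = direct successor contributions + join point contributions
= 39 + 35 = 74

74


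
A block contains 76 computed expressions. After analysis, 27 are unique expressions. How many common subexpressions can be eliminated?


CSE count = total expressions - unique expressions
= 76 - 27 = 49

49


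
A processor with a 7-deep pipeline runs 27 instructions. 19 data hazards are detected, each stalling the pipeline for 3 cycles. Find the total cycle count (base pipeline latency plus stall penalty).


Base cycles = 7 + 27 - 1 = 33
Total stalls = 19 * 3 = 57
Total = 33 + 57 = 90

90


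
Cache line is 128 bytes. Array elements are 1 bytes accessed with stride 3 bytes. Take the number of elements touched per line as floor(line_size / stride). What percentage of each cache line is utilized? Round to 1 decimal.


Elements per cache line = floor(128 / 3) = 42
Bytes used = 42 * 1 = 42
Utilization = 42 / 128 * 100 = 32.8%

32.8


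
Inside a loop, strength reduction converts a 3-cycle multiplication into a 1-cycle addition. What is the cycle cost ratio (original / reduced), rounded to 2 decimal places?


Ratio = mult_cost / add_cost = 3 / 1 = 3.0

3.0


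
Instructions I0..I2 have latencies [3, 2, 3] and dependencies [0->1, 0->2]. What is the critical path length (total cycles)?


Compute longest path through dependency graph: dist(Ik) = max over predecessors of dist + latency(Ik).
dist(I0) = latency 3 = 3
dist(I1) = dist(I0) + 2 = 3 + 2 = 5
dist(I2) = dist(I0) + 3 = 3 + 3 = 6
Critical path = max dist = 6

6


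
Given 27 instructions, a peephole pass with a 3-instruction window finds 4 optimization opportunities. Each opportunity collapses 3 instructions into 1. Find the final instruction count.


Each match removes 2 instructions.
Total removed = 4 * 2 = 8
Remaining = 27 - 8 = 19

19


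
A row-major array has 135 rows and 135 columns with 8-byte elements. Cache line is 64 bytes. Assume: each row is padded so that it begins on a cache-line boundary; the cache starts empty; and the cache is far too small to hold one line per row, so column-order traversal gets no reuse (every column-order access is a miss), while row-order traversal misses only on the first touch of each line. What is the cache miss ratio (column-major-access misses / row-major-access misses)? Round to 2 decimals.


Each row occupies 135 * 8 = 1080 bytes and starts on a line boundary, so it spans ceil(1080 / 64) = 17 cache lines.
Row-major traversal misses (one per line touched): 135 * ceil(135 * 8 / 64) = 2295
Column-major traversal misses (no reuse, every access misses): 135 * 135 = 18225
Ratio = 18225 / 2295 = 7.94

7.94


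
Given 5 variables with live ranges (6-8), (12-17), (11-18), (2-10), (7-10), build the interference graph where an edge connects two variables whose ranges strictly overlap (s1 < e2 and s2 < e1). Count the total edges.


Check all pairs for overlapping intervals.
Two intervals (s1,e1) and (s2,e2) overlap if s1 < e2 and s2 < e1.
v0 (6-8) vs v1..v4: overlaps v3, v4 -> 2
v1 (12-17) vs v2..v4: overlaps v2 -> 1
v2 (11-18) vs v3..v4: overlaps none -> 0
v3 (2-10) vs v4: overlaps v4 -> 1
Total overlapping pairs = 2 + 1 + 0 + 1 = 4

4


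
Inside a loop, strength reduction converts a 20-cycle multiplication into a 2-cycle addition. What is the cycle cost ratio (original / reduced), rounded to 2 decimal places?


Ratio = mult_cost / add_cost = 20 / 2 = 10.0

10.0


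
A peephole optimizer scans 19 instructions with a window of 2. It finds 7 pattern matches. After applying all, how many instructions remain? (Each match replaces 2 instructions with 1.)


Each match removes 1 instructions.
Total removed = 7 * 1 = 7
Remaining = 19 - 7 = 12

12


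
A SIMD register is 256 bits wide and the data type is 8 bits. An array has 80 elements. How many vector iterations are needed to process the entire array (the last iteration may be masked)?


Width = 256 / 8 = 32 elements per vector op
Iterations = ceil(80 / 32) = 3

3


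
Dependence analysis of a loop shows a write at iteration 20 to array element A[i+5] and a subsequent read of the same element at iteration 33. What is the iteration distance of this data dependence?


Distance = read iteration - write iteration
= 33 - 20 = 13

13


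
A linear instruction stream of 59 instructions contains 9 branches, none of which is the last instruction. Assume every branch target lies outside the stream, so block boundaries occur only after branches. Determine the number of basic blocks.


With no in-sequence branch targets, the leaders are the first instruction plus the instruction after each branch.
Number of basic blocks = branches + 1
= 9 + 1 = 10

10


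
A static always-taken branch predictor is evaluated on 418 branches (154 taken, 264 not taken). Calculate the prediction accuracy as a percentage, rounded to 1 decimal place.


Predictor: always-taken
Correct predictions = 154
Accuracy = 154 / 418 * 100 = 36.8%

36.8


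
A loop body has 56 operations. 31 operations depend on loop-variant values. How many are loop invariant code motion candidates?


Invariant candidates = total - loop-dependent
= 56 - 31 = 25

25


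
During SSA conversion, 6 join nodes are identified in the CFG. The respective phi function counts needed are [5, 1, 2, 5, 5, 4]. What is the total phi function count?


Total phi functions = sum of phi functions at each join node
= 5 + 1 + 2 + 5 + 5 + 4 = 22

22


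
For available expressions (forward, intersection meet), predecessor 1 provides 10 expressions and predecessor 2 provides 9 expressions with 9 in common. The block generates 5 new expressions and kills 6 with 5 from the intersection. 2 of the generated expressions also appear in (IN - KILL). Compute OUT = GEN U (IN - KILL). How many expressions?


IN = intersection of predecessors = 9
IN - KILL = 9 - 5 = 4
|OUT| = |GEN| + |IN - KILL| - |GEN ∩ (IN - KILL)| = 5 + 4 - 2 = 7

7


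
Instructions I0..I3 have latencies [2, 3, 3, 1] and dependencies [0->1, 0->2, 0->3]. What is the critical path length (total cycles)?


Compute longest path through dependency graph: dist(Ik) = max over predecessors of dist + latency(Ik).
dist(I0) = latency 2 = 2
dist(I1) = dist(I0) + 3 = 2 + 3 = 5
dist(I2) = dist(I0) + 3 = 2 + 3 = 5
dist(I3) = dist(I0) + 1 = 2 + 1 = 3
Critical path = max dist = 5

5


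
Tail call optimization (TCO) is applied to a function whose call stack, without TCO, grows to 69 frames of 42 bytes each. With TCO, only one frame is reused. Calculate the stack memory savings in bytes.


Without TCO: 69 * 42 = 2898 bytes
With TCO: reuse 1 frame = 42 bytes
Savings = 2898 - 42 = 2856

2856


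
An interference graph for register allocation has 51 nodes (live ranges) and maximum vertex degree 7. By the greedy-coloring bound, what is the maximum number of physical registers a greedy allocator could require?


Greedy coloring never needs more than (max_degree + 1) colors: when coloring a vertex, at most max_degree neighbors are already colored.
Upper bound = 7 + 1 = 8

8


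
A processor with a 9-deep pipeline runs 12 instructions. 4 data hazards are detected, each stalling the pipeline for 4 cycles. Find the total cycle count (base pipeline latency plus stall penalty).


Base cycles = 9 + 12 - 1 = 20
Total stalls = 4 * 4 = 16
Total = 20 + 16 = 36

36


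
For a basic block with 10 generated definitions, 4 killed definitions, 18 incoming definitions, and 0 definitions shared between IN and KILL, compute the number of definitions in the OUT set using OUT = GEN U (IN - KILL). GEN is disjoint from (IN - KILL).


IN - KILL: 18 - 0 = 18 surviving definitions
OUT = GEN + surviving = 10 + 18 = 28

28


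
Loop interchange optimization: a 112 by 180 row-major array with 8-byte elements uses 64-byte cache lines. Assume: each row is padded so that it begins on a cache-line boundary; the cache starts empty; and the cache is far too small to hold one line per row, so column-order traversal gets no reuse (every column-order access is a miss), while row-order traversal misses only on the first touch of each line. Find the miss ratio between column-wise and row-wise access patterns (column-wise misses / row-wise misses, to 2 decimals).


Each row occupies 180 * 8 = 1440 bytes and starts on a line boundary, so it spans ceil(1440 / 64) = 23 cache lines.
Row-major traversal misses (one per line touched): 112 * ceil(180 * 8 / 64) = 2576
Column-major traversal misses (no reuse, every access misses): 112 * 180 = 20160
Ratio = 20160 / 2576 = 7.83

7.83


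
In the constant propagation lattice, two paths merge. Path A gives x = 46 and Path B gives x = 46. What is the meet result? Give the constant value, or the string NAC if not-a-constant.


Meet operation: if both paths give the same constant, result is that constant; if they differ, result is NAC (not-a-constant).
Path A: 46, Path B: 46 -> equal
Result: constant -> 46

46


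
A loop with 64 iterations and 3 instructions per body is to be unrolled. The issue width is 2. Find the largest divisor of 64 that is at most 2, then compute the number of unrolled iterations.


Largest divisor of 64 <= 2 is 2
New iterations = 64 / 2 = 32

32


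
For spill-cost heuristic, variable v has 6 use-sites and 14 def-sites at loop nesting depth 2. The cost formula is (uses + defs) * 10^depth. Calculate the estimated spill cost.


uses + defs = 6 + 14 = 20
10^2 = 100
Spill cost = 20 * 100 = 2000

2000


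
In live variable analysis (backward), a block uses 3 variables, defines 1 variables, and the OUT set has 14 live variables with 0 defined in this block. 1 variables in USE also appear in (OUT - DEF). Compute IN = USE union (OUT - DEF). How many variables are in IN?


OUT - DEF: 14 - 0 = 14
|IN| = |USE| + |OUT - DEF| - |USE ∩ (OUT - DEF)| = 3 + 14 - 1 = 16

16


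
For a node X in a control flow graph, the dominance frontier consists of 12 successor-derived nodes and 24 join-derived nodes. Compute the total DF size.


DF(X) = direct successor contributions + join point contributions
= 12 + 24 = 36

36


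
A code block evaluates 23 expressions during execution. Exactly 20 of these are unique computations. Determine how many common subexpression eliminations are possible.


CSE count = total expressions - unique expressions
= 23 - 20 = 3

3


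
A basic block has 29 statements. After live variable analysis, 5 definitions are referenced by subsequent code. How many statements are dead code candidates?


Dead code = total statements - live definitions
= 29 - 5 = 24

24


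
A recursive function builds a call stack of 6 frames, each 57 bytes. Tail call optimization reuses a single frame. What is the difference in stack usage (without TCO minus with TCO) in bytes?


Without TCO: 6 * 57 = 342 bytes
With TCO: reuse 1 frame = 57 bytes
Savings = 342 - 57 = 285

285


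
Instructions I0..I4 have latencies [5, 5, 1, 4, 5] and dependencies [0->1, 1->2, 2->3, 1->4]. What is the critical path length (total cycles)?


Compute longest path through dependency graph: dist(Ik) = max over predecessors of dist + latency(Ik).
dist(I0) = latency 5 = 5
dist(I1) = dist(I0) + 5 = 5 + 5 = 10
dist(I2) = dist(I1) + 1 = 10 + 1 = 11
dist(I3) = dist(I2) + 4 = 11 + 4 = 15
dist(I4) = dist(I1) + 5 = 10 + 5 = 15
Critical path = max dist = 15

15


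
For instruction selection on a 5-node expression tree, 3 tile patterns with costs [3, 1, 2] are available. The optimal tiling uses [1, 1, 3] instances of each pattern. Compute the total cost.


Total cost = sum(count_i * cost_i)
= 1*3 + 1*1 + 3*2
= 10

10


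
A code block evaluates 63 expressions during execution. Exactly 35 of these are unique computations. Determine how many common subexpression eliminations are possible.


CSE count = total expressions - unique expressions
= 63 - 35 = 28

28


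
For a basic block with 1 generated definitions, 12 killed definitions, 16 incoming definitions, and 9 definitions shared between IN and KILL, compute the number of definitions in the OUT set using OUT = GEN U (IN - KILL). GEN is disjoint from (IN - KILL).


IN - KILL: 16 - 9 = 7 surviving definitions
OUT = GEN + surviving = 1 + 7 = 8

8


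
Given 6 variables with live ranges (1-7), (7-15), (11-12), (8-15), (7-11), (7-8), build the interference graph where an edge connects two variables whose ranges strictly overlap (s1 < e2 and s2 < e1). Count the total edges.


Check all pairs for overlapping intervals.
Two intervals (s1,e1) and (s2,e2) overlap if s1 < e2 and s2 < e1.
v0 (1-7) vs v1..v5: overlaps none -> 0
v1 (7-15) vs v2..v5: overlaps v2, v3, v4, v5 -> 4
v2 (11-12) vs v3..v5: overlaps v3 -> 1
v3 (8-15) vs v4..v5: overlaps v4 -> 1
v4 (7-11) vs v5: overlaps v5 -> 1
Total overlapping pairs = 0 + 4 + 1 + 1 + 1 = 7

7


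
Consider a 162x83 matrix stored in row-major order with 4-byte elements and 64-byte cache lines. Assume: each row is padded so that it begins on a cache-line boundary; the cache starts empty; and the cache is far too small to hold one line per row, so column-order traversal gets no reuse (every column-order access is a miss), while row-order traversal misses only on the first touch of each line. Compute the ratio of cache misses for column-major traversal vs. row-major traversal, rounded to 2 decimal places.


Each row occupies 83 * 4 = 332 bytes and starts on a line boundary, so it spans ceil(332 / 64) = 6 cache lines.
Row-major traversal misses (one per line touched): 162 * ceil(83 * 4 / 64) = 972
Column-major traversal misses (no reuse, every access misses): 162 * 83 = 13446
Ratio = 13446 / 972 = 13.83

13.83


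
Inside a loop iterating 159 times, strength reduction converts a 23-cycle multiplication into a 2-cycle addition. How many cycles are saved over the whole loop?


Per-iteration saving = 23 - 2 = 21
Total saved = 159 * 21 = 3339

3339


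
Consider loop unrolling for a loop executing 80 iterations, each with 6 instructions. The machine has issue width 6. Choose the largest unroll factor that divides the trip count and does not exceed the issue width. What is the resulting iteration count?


Largest divisor of 80 <= 6 is 5
New iterations = 80 / 5 = 16

16


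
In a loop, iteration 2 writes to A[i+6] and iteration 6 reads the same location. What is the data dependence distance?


Distance = read iteration - write iteration
= 6 - 2 = 4

4


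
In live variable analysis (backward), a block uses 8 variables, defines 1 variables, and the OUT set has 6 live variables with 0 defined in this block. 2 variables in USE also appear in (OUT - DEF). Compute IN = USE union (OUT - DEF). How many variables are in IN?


OUT - DEF: 6 - 0 = 6
|IN| = |USE| + |OUT - DEF| - |USE ∩ (OUT - DEF)| = 8 + 6 - 2 = 12

12


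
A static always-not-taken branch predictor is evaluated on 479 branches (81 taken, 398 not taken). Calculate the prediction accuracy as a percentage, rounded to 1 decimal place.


Predictor: always-not-taken
Correct predictions = 398
Accuracy = 398 / 479 * 100 = 83.1%

83.1


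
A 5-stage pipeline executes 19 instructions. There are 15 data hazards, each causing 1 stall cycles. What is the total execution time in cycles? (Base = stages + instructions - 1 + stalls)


Base cycles = 5 + 19 - 1 = 23
Total stalls = 15 * 1 = 15
Total = 23 + 15 = 38

38


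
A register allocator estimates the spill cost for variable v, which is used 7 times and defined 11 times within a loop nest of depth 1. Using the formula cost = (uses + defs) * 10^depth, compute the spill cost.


uses + defs = 7 + 11 = 18
10^1 = 10
Spill cost = 18 * 10 = 180

180


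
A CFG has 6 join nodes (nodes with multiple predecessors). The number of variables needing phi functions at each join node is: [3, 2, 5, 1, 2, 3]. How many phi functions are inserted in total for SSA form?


Total phi functions = sum of phi functions at each join node
= 3 + 2 + 5 + 1 + 2 + 3 = 16

16


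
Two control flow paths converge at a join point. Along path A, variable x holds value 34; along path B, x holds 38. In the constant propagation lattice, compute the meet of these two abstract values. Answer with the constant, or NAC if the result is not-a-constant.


Meet operation: if both paths give the same constant, result is that constant; if they differ, result is NAC (not-a-constant).
Path A: 34, Path B: 38 -> differ
Result: not-a-constant -> NAC

NAC


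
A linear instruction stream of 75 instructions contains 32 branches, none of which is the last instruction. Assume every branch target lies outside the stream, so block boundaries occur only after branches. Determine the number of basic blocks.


With no in-sequence branch targets, the leaders are the first instruction plus the instruction after each branch.
Number of basic blocks = branches + 1
= 32 + 1 = 33

33


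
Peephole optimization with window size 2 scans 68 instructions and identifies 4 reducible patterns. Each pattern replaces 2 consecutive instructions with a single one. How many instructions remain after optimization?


Each match removes 1 instructions.
Total removed = 4 * 1 = 4
Remaining = 68 - 4 = 64

64


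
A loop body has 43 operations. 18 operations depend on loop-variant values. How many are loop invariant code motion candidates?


Invariant candidates = total - loop-dependent
= 43 - 18 = 25

25


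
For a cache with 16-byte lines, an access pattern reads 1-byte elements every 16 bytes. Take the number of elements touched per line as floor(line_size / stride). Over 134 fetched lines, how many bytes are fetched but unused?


Elements per line = floor(16 / 16) = 1
Bytes used per line = 1 * 1 = 1
Wasted per line = 16 - 1 = 15
Total wasted = 15 * 134 = 2010

2010


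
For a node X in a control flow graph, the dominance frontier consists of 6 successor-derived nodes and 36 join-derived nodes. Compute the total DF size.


DF(X) = direct successor contributions + join point contributions
= 6 + 36 = 42

42


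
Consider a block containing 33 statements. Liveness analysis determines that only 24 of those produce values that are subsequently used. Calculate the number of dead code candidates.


Dead code = total statements - live definitions
= 33 - 24 = 9

9
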